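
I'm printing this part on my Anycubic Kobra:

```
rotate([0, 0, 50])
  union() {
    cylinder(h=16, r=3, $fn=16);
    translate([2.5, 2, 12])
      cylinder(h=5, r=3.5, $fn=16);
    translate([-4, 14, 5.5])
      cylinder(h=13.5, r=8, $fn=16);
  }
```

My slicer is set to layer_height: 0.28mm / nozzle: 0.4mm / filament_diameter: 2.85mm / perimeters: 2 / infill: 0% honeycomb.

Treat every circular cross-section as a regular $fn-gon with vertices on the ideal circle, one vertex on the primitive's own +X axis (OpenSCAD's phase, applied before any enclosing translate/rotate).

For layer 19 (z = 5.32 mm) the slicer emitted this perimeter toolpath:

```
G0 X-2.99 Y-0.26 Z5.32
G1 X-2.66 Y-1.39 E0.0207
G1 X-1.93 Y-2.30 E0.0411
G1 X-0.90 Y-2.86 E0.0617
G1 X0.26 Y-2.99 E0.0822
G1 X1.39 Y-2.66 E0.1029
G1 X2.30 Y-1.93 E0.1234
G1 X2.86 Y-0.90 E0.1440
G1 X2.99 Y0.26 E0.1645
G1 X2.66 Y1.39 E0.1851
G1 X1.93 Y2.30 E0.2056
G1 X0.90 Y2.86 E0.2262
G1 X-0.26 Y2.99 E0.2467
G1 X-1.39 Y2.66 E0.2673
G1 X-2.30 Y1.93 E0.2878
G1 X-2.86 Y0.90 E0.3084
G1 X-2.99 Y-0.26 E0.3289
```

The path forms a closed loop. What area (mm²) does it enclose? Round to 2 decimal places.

27.57 mm²

Apply the shoelace formula to the sequence of (X, Y) vertices; enclosed area = 27.57 mm².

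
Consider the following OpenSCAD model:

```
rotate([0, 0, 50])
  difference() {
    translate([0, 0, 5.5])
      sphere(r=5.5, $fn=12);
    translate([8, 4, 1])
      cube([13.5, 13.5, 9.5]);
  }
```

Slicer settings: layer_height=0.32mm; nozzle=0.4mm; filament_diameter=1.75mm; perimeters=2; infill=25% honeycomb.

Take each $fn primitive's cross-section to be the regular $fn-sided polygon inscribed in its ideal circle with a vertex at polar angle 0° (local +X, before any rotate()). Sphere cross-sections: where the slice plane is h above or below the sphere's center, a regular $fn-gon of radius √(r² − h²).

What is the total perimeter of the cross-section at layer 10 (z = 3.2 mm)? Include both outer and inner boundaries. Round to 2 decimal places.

31.03 mm

At z = 3.2 mm: the r=5.5 sphere contributes a regular 12-gon of circumradius √(5.5²−2.3²) = 4.996 (perimeter = 2·12·4.996·sin(180°/12) = 31.03 mm); the 13.5×13.5 cube at (8, 4) contributes its full rectangle (perimeter 54.00 mm); After the difference (first − rest): starting from the r=5.5 sphere, the 13.5×13.5 cube at (8, 4) misses the remaining region (no effect) — boundary = 31.03 mm; (whole slice rotated 50° about Z — lengths, areas and connectivity unchanged). Overall, the cross-section is a single solid region. Total boundary length (outer) = 31.03 mm.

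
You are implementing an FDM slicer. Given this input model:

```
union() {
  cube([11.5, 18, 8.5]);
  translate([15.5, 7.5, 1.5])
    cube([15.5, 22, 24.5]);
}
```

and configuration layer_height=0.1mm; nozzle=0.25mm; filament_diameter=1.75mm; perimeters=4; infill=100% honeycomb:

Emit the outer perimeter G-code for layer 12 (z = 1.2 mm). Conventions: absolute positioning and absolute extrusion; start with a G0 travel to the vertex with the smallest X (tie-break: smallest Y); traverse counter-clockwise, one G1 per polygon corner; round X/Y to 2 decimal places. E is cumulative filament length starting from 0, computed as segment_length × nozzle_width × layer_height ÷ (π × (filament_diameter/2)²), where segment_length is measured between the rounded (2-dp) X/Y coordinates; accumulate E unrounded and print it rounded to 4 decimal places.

At z = 1.2 mm: the cube (footprint 11.5×18) is included at this height; the cube at (15.5, 7.5) is not intersected at this z (z outside [1.5, 26]); Merging all regions: only the 11.5×18 cube is present, so the union is just that shape — 1 connected region. The outline is a single polygon with 4 vertices. Extrusion per mm of travel: 0.25 × 0.1 / (π × 0.875²) = 0.010394. Accumulating E over each segment gives final E = 0.6132.

G0 X0.00 Y0.00 Z1.20
G1 X11.50 Y0.00 E0.1195
G1 X11.50 Y18.00 E0.3066
G1 X0.00 Y18.00 E0.4261
G1 X0.00 Y0.00 E0.6132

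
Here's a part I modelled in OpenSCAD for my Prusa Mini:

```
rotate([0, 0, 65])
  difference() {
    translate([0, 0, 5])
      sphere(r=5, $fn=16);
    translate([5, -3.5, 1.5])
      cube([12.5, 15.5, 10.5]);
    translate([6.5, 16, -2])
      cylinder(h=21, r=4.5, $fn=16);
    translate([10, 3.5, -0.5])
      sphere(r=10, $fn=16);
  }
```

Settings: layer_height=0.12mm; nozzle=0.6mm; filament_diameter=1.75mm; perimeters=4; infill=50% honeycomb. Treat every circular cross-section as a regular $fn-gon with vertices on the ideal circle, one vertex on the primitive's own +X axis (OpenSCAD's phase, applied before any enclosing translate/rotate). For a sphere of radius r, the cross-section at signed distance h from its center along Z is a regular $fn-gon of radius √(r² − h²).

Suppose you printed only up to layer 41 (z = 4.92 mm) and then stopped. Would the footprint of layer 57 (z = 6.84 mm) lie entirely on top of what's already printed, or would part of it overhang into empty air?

Compare the two slices. At z = 4.92: the r=5 sphere contributes a regular 16-gon of circumradius √(5²−0.08²) = 4.999 (area = (16/2)·4.999²·sin(360°/16) = 76.52 mm²); the 12.5×15.5 cube at (5, -3.5) contributes its full rectangle (area 193.75 mm²); the cylinder at (6.5, 16): section is a regular 16-gon, circumradius r=4.5 (area = (16/2)·4.500²·sin(360°/16) = 61.99 mm²); the r=10 sphere at (10, 3.5) slices to a regular 16-gon of circumradius 8.404 (√(r²−h²) with h=5.42 from center) (area = (16/2)·8.404²·sin(360°/16) = 216.21 mm²); After the difference (first − rest): starting from the r=5 sphere (76.52 mm²), the 12.5×15.5 cube at (5, -3.5) misses the remaining region (no effect); the r=4.5 cylinder at (6.5, 16) misses the remaining region (no effect); the r=10 sphere at (10, 3.5) partially overlaps it — only the 13.68 mm² overlap (of its 216.21 mm²) is removed, clipping the outline — area = 62.84 mm²; (whole slice rotated 65° about Z — lengths, areas and connectivity unchanged). At z = 6.84: the r=5 sphere slices to a regular 16-gon of circumradius 4.649 (√(r²−h²) with h=1.84 from center) (area = (16/2)·4.649²·sin(360°/16) = 66.17 mm²); the cube at (5, -3.5) (footprint 12.5×15.5) is included at this height (area 193.75 mm²); the r=4.5 cylinder at (6.5, 16) gives a regular 16-gon of circumradius 4.5 (constant along its height) (area = (16/2)·4.500²·sin(360°/16) = 61.99 mm²); the r=10 sphere at (10, 3.5) contributes a regular 16-gon of circumradius √(10²−7.34²) = 6.791 (area = (16/2)·6.791²·sin(360°/16) = 141.21 mm²); Subtracting the remaining from the first: starting from the r=5 sphere (66.17 mm²), the 12.5×15.5 cube at (5, -3.5) misses the remaining region (no effect); the r=4.5 cylinder at (6.5, 16) misses the remaining region (no effect); the r=10 sphere at (10, 3.5) partially overlaps it — only the 1.78 mm² overlap (of its 141.21 mm²) is removed, clipping the outline — area = 64.39 mm²; (rotated 65° about Z; rotation is an isometry so areas/perimeters/island counts are preserved). Checking containment: at z = 6.84 the cross-section extends beyond the z = 4.92 cross-section by about 9.05 mm².

part overhangs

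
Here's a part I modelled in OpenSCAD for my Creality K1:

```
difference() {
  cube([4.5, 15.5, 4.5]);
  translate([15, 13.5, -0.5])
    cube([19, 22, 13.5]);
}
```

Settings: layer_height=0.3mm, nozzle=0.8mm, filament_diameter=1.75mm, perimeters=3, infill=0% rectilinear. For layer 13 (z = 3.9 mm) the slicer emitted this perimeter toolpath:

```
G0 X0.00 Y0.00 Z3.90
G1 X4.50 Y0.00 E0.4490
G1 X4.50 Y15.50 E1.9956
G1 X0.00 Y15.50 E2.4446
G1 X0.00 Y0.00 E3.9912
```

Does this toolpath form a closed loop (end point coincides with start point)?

yes

Start point (G0): (0.00, 0.00). End point (last G1): the path returns to the start — closed.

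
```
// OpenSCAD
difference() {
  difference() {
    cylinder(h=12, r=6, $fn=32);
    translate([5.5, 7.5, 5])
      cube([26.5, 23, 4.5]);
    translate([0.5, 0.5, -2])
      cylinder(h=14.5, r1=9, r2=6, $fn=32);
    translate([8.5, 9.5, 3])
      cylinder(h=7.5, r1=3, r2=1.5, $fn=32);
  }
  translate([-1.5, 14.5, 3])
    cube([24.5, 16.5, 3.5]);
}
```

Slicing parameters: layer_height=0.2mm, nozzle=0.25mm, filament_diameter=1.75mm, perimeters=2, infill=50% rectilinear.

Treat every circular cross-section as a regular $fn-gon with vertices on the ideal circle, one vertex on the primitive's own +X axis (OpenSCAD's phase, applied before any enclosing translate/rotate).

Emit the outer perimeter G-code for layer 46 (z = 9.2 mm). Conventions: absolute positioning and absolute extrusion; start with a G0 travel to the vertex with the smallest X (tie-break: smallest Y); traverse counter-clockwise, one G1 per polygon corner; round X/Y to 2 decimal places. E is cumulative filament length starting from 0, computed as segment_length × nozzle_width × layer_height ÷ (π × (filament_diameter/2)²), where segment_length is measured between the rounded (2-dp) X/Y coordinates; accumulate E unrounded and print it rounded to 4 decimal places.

At z = 9.2 mm: the cylinder: section is a regular 32-gon, circumradius r=6; the 26.5×23 cube at (5.5, 7.5) contributes its full rectangle; the cone at (0.5, 0.5): at t=0.772 of its height the radius interpolates to r₁+(r₂−r₁)t = 6.683, giving a regular 32-gon of that circumradius; the cone at (8.5, 9.5) contributes a regular 32-gon of circumradius 1.760 (interpolated between r1=3 and r2=1.5 at t=0.827); After the difference (first − rest): starting from the r=6 cylinder, the 26.5×23 cube at (5.5, 7.5) misses the remaining region (no effect); the cone at (0.5, 0.5) partially overlaps it — only the 112.31 mm² overlap (of its 139.40 mm²) is removed, clipping the outline; the cone at (8.5, 9.5) misses the remaining region (no effect) — 1 connected region; the cube at (-1.5, 14.5) does not reach this height (z outside [3, 6.5]); Taking the first minus the rest: none of the subtracted shapes is present at this height, so that combined region is unchanged — 1 connected region. The outline is a single polygon with 6 vertices. Extrusion per mm of travel: 0.25 × 0.2 / (π × 0.875²) = 0.020788. Accumulating E over each segment gives final E = 0.1083.

G0 X-5.05 Y-3.22 Z9.20
G1 X-4.99 Y-3.33 E0.0026
G1 X-4.24 Y-4.24 E0.0271
G1 X-3.33 Y-4.99 E0.0516
G1 X-3.22 Y-5.05 E0.0542
G1 X-4.23 Y-4.23 E0.0813
G1 X-5.05 Y-3.22 E0.1083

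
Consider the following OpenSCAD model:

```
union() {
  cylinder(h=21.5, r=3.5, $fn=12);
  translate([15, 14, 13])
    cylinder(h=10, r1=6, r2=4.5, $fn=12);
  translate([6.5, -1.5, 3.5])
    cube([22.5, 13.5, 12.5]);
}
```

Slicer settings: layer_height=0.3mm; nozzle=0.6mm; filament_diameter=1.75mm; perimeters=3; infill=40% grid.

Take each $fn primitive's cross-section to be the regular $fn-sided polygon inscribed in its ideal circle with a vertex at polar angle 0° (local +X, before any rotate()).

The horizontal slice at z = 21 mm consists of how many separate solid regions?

2

At z = 21 mm: the r=3.5 cylinder gives a regular 12-gon of circumradius 3.5 (constant along its height); the cone at (15, 14) contributes a regular 12-gon of circumradius 4.800 (interpolated between r1=6 and r2=4.5 at t=0.800); the cube at (6.5, -1.5) is not intersected at this z (z outside [3.5, 16]); Combining (union): the 2 present regions are separate (no shared area or edge), so areas and boundary lengths simply add and each stays a separate island — 2 connected regions. The result has 2 disconnected regions.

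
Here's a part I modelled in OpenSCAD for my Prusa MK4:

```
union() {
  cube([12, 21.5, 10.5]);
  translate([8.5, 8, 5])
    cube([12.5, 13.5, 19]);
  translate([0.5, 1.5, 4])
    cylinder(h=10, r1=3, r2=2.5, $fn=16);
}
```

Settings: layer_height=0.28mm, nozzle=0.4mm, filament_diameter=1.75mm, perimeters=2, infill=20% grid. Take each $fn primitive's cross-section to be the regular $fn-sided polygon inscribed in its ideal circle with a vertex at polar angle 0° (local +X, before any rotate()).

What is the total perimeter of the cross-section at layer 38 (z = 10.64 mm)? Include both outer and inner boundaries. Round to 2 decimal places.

At z = 10.64 mm: the cube is absent (z outside [0, 10.5]); the cube at (8.5, 8) is present — its section is the full 12.5×13.5 rectangle (perimeter 52.00 mm); the cone at (0.5, 1.5): at t=0.664 of its height the radius interpolates to r₁+(r₂−r₁)t = 2.668, giving a regular 16-gon of that circumradius (perimeter = 2·16·2.668·sin(180°/16) = 16.66 mm); Combining (union): the 2 present regions are separate (no shared area or edge), so areas and boundary lengths simply add and each stays a separate island — boundary = 68.66 mm. Overall, the cross-section has 2 separate islands. Total boundary length (outer) = 68.66 mm.

68.66 mm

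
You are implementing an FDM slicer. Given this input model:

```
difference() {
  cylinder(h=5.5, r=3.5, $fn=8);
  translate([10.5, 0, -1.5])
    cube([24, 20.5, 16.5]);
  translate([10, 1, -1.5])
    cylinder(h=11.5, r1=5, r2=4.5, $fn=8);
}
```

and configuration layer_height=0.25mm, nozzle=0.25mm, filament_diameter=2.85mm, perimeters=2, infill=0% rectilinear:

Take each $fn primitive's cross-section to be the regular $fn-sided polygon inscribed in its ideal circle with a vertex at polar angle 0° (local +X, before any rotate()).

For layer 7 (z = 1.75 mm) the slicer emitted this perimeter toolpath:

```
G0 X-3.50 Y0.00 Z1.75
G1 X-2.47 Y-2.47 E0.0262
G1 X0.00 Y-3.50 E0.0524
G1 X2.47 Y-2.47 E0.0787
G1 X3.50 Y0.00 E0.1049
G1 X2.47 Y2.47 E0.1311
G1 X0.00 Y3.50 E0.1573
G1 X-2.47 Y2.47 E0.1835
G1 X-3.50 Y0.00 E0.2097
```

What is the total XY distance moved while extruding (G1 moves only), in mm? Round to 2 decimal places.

Sum the Euclidean lengths of each G1 segment: total = 21.41 mm.

21.41 mm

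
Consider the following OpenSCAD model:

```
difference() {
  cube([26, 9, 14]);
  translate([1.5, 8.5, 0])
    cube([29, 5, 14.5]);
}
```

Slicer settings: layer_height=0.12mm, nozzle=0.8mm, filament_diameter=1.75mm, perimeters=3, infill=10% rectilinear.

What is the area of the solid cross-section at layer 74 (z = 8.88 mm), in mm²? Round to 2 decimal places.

221.75 mm²

At z = 8.88 mm: the cube is present — its section is the full 26×9 rectangle (area 234.00 mm²); the 29×5 cube at (1.5, 8.5) contributes its full rectangle (area 145.00 mm²); Subtracting the remaining from the first: starting from the 26×9 cube (234.00 mm²), the 29×5 cube at (1.5, 8.5) partially overlaps it — only the 12.25 mm² overlap (of its 145.00 mm²) is removed, clipping the outline — area = 221.75 mm². Overall, the cross-section is a single solid region. Net area = 221.75 mm².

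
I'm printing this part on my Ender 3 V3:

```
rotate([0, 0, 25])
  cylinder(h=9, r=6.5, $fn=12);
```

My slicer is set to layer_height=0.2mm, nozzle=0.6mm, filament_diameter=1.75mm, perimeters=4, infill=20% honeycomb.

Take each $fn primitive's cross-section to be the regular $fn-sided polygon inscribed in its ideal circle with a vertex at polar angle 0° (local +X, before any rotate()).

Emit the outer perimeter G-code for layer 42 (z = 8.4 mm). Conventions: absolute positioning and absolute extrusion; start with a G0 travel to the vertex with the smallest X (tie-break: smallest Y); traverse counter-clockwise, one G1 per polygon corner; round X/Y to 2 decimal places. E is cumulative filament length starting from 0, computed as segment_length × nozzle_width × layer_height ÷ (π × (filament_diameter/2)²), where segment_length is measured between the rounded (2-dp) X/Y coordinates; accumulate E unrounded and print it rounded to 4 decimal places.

G0 X-6.48 Y0.57 Z8.40
G1 X-5.89 Y-2.75 E0.1682
G1 X-3.73 Y-5.32 E0.3357
G1 X-0.57 Y-6.48 E0.5037
G1 X2.75 Y-5.89 E0.6719
G1 X5.32 Y-3.73 E0.8394
G1 X6.48 Y-0.57 E1.0073
G1 X5.89 Y2.75 E1.1755
G1 X3.73 Y5.32 E1.3430
G1 X0.57 Y6.48 E1.5110
G1 X-2.75 Y5.89 E1.6792
G1 X-5.32 Y3.73 E1.8467
G1 X-6.48 Y0.57 E2.0146

At z = 8.4 mm: the r=6.5 cylinder contributes a regular 12-gon of circumradius 6.5; (rotated 25° about Z; rotation is an isometry so areas/perimeters/island counts are preserved). The outline is a single polygon with 12 vertices. Extrusion per mm of travel: 0.6 × 0.2 / (π × 0.875²) = 0.049890. Accumulating E over each segment gives final E = 2.0146.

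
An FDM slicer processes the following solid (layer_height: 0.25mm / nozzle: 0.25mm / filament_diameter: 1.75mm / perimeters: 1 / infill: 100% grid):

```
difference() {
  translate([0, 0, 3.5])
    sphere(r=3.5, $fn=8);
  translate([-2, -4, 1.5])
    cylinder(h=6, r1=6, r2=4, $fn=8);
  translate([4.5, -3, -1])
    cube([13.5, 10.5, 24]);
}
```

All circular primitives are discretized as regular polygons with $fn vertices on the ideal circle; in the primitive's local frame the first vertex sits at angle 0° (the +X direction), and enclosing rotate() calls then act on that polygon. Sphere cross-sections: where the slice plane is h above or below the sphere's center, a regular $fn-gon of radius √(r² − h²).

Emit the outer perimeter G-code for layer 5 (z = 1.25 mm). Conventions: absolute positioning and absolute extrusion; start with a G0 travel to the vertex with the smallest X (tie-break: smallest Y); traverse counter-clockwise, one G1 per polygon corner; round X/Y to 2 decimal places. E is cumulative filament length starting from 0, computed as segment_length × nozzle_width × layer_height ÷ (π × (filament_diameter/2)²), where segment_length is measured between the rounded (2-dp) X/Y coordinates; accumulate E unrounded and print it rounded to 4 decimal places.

G0 X-2.68 Y0.00 Z1.25
G1 X-1.90 Y-1.90 E0.0534
G1 X0.00 Y-2.68 E0.1067
G1 X1.90 Y-1.90 E0.1601
G1 X2.68 Y0.00 E0.2135
G1 X1.90 Y1.90 E0.2668
G1 X0.00 Y2.68 E0.3202
G1 X-1.90 Y1.90 E0.3736
G1 X-2.68 Y0.00 E0.4270

At z = 1.25 mm: the sphere: section is a regular 8-gon, circumradius = √(r²−h²) = √(3.5²−2.25²) = 2.681; the cone at (-2, -4) is absent (z outside [1.5, 7.5]); the 13.5×10.5 cube at (4.5, -3) contributes its full rectangle; After the difference (first − rest): starting from the r=3.5 sphere, the 13.5×10.5 cube at (4.5, -3) misses the remaining region (no effect) — 1 connected region. The outline is a single polygon with 8 vertices. Extrusion per mm of travel: 0.25 × 0.25 / (π × 0.875²) = 0.025984. Accumulating E over each segment gives final E = 0.4270.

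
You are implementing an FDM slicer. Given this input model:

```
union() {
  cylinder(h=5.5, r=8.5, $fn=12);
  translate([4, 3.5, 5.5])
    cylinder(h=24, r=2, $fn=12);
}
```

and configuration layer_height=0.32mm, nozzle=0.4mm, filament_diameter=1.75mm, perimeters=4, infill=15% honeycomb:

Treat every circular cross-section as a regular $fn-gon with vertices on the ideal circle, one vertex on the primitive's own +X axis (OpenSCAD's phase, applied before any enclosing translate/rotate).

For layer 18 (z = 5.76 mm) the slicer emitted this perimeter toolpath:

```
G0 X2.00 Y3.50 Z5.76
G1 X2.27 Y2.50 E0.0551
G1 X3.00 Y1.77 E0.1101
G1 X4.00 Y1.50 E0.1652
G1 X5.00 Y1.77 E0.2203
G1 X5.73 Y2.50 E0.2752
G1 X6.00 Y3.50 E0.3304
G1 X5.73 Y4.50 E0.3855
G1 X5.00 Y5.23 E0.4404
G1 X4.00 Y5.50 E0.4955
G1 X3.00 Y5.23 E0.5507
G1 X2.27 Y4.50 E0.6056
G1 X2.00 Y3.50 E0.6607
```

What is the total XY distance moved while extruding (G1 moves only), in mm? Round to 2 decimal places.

Sum the Euclidean lengths of each G1 segment: total = 12.42 mm.

12.42 mm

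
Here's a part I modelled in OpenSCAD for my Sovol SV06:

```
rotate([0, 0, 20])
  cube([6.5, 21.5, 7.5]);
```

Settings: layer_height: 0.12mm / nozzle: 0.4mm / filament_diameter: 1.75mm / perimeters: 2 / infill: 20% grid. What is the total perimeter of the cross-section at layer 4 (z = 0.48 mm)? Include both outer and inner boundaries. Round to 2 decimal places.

56.00 mm

At z = 0.48 mm: the cube is present — its section is the full 6.5×21.5 rectangle (perimeter 56.00 mm); (whole slice rotated 20° about Z — lengths, areas and connectivity unchanged). Overall, the cross-section is a single solid region. Total boundary length (outer) = 56.00 mm.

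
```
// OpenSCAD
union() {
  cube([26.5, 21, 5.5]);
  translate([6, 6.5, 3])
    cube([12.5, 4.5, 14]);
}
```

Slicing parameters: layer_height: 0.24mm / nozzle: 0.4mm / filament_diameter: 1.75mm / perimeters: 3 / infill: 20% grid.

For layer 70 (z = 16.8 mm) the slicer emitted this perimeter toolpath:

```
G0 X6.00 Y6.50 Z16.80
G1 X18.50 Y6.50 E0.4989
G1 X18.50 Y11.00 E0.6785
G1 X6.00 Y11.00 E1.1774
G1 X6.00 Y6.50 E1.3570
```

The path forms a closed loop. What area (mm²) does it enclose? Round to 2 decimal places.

56.25 mm²

Apply the shoelace formula to the sequence of (X, Y) vertices; enclosed area = 56.25 mm².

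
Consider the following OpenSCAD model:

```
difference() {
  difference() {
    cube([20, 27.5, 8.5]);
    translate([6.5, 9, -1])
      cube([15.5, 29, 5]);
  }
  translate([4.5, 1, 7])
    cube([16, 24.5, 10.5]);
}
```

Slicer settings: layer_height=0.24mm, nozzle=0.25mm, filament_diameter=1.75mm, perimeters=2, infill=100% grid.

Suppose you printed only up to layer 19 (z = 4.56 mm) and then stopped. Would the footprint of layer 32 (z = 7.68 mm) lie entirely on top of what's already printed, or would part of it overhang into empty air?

entirely on top

Compare the two slices. At z = 4.56: the cube is present — its section is the full 20×27.5 rectangle (area 550.00 mm²); the cube at (6.5, 9) does not reach this height (z outside [-1, 4]); Subtracting the remaining from the first: none of the subtracted shapes is present at this height, so the 20×27.5 cube is unchanged — area = 550.00 mm²; the cube at (4.5, 1) is not intersected at this z (z outside [7, 17.5]); Subtracting the remaining from the first: none of the subtracted shapes is present at this height, so that combined region is unchanged — area = 550.00 mm². At z = 7.68: the cube (footprint 20×27.5) is included at this height (area 550.00 mm²); the cube at (6.5, 9) is not intersected at this z (z outside [-1, 4]); Subtracting the remaining from the first: none of the subtracted shapes is present at this height, so the 20×27.5 cube is unchanged — area = 550.00 mm²; the cube at (4.5, 1) (footprint 16×24.5) is included at this height (area 392.00 mm²); Subtracting the remaining from the first: starting from that combined region (550.00 mm²), the 16×24.5 cube at (4.5, 1) partially overlaps it — only the 379.75 mm² overlap (of its 392.00 mm²) is removed, clipping the outline — area = 170.25 mm². Checking containment: the cross-section at z = 7.68 is a subset of the cross-section at z = 4.56.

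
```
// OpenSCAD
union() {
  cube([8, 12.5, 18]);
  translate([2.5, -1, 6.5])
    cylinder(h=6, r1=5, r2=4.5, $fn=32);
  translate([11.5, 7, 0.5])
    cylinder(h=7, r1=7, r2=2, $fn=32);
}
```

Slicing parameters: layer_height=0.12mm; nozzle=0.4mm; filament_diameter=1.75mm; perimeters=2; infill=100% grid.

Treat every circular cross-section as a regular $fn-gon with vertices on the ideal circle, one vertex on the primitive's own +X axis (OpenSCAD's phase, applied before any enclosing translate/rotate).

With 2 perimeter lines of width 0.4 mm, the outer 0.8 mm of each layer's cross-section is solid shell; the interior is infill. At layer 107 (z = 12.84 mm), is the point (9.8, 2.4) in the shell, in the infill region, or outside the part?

At z = 12.84 mm: the cube (footprint 8×12.5) is included at this height; the cone at (2.5, -1) is absent (z outside [6.5, 12.5]); the cone at (11.5, 7) does not reach this height (z outside [0.5, 7.5]); Combining (union): only the 8×12.5 cube is present, so the union is just that shape — 1 connected region. Overall, the cross-section is a single solid region. The nearest boundary edge runs (8.00, 0.00)→(8.00, 12.50); distance from the point to it = 1.80 mm. The point is not inside any of the regions above, so it lies outside the cross-section (1.80 mm from the nearest boundary).

outside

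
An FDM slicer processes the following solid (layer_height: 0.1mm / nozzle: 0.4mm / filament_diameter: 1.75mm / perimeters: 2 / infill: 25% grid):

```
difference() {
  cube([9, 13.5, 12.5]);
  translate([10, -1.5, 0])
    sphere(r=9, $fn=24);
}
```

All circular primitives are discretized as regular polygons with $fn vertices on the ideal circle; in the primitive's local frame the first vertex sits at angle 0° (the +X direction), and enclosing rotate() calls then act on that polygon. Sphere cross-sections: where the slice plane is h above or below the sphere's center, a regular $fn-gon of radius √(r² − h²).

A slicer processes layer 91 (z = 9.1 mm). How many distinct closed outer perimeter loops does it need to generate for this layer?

1

At z = 9.1 mm: the 9×13.5 cube contributes its full rectangle; the sphere at (10, -1.5) does not reach this height (|z−center|=9.100 > r=9); Subtracting the remaining from the first: none of the subtracted shapes is present at this height, so the 9×13.5 cube is unchanged — 1 connected region. The result has 1 disconnected region.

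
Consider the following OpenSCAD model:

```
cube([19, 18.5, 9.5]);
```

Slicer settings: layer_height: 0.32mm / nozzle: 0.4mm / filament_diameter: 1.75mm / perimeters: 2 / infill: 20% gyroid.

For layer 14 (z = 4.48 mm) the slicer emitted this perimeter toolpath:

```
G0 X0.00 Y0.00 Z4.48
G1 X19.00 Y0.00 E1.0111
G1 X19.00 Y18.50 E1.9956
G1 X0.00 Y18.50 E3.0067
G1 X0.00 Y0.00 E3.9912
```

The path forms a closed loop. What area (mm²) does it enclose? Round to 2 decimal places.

Apply the shoelace formula to the sequence of (X, Y) vertices; enclosed area = 351.50 mm².

351.50 mm²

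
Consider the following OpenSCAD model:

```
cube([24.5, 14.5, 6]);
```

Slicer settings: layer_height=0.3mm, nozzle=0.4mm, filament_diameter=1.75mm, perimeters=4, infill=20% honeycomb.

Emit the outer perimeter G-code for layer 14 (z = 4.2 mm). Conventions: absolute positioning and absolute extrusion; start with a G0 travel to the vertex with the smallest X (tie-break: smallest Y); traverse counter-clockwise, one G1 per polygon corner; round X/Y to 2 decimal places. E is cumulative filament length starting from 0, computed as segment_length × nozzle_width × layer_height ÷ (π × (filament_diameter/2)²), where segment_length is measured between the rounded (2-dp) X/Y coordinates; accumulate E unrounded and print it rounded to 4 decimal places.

At z = 4.2 mm: the cube is present — its section is the full 24.5×14.5 rectangle. The outline is a single polygon with 4 vertices. Extrusion per mm of travel: 0.4 × 0.3 / (π × 0.875²) = 0.049890. Accumulating E over each segment gives final E = 3.8914.

G0 X0.00 Y0.00 Z4.20
G1 X24.50 Y0.00 E1.2223
G1 X24.50 Y14.50 E1.9457
G1 X0.00 Y14.50 E3.1680
G1 X0.00 Y0.00 E3.8914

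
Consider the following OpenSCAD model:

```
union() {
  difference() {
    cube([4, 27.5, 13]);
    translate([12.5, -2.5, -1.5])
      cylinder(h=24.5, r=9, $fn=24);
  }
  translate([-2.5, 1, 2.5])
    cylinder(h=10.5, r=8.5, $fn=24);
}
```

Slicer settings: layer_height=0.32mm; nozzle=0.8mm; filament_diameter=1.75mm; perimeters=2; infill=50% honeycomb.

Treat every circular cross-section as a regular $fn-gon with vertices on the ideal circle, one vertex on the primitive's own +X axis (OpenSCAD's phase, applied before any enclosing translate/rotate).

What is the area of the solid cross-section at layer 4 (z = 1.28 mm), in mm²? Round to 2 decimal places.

At z = 1.28 mm: the 4×27.5 cube contributes its full rectangle (area 110.00 mm²); the r=9 cylinder at (12.5, -2.5) contributes a regular 24-gon of circumradius 9 (area = (24/2)·9.000²·sin(360°/24) = 251.57 mm²); Subtracting the remaining from the first: starting from the 4×27.5 cube (110.00 mm²), the r=9 cylinder at (12.5, -2.5) partially overlaps it — only the 0.02 mm² overlap (of its 251.57 mm²) is removed, clipping the outline — area = 109.98 mm²; the cylinder at (-2.5, 1) is not intersected at this z (z outside [2.5, 13]); Merging all regions: only the result so far is present, so the union is just that shape — area = 109.98 mm². Overall, the cross-section is a single solid region. Net area = 109.98 mm².

109.98 mm²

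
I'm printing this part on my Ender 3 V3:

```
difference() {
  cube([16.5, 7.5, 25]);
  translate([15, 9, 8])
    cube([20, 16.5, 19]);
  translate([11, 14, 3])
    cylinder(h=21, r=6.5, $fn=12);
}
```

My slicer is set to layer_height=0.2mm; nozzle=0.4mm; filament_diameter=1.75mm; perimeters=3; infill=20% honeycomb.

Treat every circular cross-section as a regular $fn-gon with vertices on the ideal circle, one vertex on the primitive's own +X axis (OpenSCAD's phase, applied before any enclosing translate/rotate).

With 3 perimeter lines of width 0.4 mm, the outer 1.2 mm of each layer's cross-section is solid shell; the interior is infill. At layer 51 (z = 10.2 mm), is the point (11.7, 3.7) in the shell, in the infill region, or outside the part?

At z = 10.2 mm: the cube (footprint 16.5×7.5) is included at this height; the 20×16.5 cube at (15, 9) contributes its full rectangle; the cylinder at (11, 14): section is a regular 12-gon, circumradius r=6.5; Taking the first minus the rest: starting from the 16.5×7.5 cube, the 20×16.5 cube at (15, 9) misses the remaining region (no effect); the r=6.5 cylinder at (11, 14) misses the remaining region (no effect) — 1 connected region. Overall, the cross-section is a single solid region. The nearest boundary edge runs (16.50, 0.00)→(0.00, 0.00); distance from the point to it = 3.70 mm. The point is inside the cross-section and 3.70 mm from the nearest boundary — more than the 1.2 mm shell width (3 × 0.4), so it's in the infill interior.

infill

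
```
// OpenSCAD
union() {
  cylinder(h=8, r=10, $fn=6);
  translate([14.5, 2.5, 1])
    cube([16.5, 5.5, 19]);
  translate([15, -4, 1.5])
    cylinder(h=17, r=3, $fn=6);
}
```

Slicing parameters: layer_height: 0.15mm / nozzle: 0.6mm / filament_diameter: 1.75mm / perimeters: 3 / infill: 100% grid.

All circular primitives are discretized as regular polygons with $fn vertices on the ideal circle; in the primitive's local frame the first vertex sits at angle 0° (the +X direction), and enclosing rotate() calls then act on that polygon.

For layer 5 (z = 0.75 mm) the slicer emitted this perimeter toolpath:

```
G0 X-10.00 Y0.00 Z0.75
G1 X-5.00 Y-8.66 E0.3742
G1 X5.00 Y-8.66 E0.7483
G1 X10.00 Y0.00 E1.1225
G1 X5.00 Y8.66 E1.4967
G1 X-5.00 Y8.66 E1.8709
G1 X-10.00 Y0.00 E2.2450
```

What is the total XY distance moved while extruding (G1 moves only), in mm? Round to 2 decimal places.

Sum the Euclidean lengths of each G1 segment: total = 60.00 mm.

60.00 mm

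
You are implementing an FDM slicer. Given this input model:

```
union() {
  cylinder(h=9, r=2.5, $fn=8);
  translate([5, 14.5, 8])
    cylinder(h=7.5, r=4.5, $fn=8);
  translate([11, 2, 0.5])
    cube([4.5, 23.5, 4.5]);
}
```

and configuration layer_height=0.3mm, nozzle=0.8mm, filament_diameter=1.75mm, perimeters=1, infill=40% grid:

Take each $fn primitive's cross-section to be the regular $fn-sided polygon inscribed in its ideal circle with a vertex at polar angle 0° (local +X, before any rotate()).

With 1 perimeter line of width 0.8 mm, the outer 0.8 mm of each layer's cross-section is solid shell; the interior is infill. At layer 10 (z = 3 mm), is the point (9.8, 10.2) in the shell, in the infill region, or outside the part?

outside

At z = 3 mm: the cylinder: section is a regular 8-gon, circumradius r=2.5; the cylinder at (5, 14.5) is not intersected at this z (z outside [8, 15.5]); the cube at (11, 2) (footprint 4.5×23.5) is included at this height; Merging all regions: the 2 present regions are separate (no shared area or edge), so areas and boundary lengths simply add and each stays a separate island — 2 connected regions. Overall, the cross-section has 2 separate islands. The nearest boundary edge runs (11.00, 2.00)→(11.00, 25.50); distance from the point to it = 1.20 mm. The point is not inside any of the regions above, so it lies outside the cross-section (1.20 mm from the nearest boundary).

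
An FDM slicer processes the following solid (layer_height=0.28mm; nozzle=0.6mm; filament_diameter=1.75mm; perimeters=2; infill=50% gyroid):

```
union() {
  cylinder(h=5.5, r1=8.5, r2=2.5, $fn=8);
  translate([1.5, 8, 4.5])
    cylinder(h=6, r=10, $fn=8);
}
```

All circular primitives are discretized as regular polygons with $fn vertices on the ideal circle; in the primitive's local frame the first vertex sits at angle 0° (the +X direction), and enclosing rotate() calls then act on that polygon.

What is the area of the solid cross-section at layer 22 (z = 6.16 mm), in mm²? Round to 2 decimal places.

At z = 6.16 mm: the cone is absent (z outside [0, 5.5]); the r=10 cylinder at (1.5, 8) contributes a regular 8-gon of circumradius 10 (area = (8/2)·10.000²·sin(360°/8) = 282.84 mm²); Merging all regions: only the r=10 cylinder at (1.5, 8) is present, so the union is just that shape — area = 282.84 mm². Overall, the cross-section is a single solid region. Net area = 282.84 mm².

282.84 mm²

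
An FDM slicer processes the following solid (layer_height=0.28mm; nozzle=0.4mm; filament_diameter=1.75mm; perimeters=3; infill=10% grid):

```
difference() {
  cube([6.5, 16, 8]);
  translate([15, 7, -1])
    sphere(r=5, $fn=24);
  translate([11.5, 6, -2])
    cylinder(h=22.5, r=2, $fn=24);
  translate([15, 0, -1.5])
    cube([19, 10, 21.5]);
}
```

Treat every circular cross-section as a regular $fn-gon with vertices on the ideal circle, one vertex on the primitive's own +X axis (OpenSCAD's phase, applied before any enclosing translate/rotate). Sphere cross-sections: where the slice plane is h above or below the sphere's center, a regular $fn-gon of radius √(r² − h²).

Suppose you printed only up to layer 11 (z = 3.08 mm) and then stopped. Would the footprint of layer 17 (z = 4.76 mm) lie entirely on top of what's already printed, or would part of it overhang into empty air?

Compare the two slices. At z = 3.08: the 6.5×16 cube contributes its full rectangle (area 104.00 mm²); the r=5 sphere at (15, 7) contributes a regular 24-gon of circumradius √(5²−4.08²) = 2.890 (area = (24/2)·2.890²·sin(360°/24) = 25.94 mm²); the r=2 cylinder at (11.5, 6) contributes a regular 24-gon of circumradius 2 (area = (24/2)·2.000²·sin(360°/24) = 12.42 mm²); the cube at (15, 0) is present — its section is the full 19×10 rectangle (area 190.00 mm²); Subtracting the remaining from the first: starting from the 6.5×16 cube (104.00 mm²), the r=5 sphere at (15, 7) misses the remaining region (no effect); the r=2 cylinder at (11.5, 6) misses the remaining region (no effect); the 19×10 cube at (15, 0) misses the remaining region (no effect) — area = 104.00 mm². At z = 4.76: the cube (footprint 6.5×16) is included at this height (area 104.00 mm²); the sphere at (15, 7) does not reach this height (|z−center|=5.760 > r=5); the r=2 cylinder at (11.5, 6) gives a regular 24-gon of circumradius 2 (constant along its height) (area = (24/2)·2.000²·sin(360°/24) = 12.42 mm²); the 19×10 cube at (15, 0) contributes its full rectangle (area 190.00 mm²); Subtracting the remaining from the first: starting from the 6.5×16 cube (104.00 mm²), the r=2 cylinder at (11.5, 6) misses the remaining region (no effect); the 19×10 cube at (15, 0) misses the remaining region (no effect) — area = 104.00 mm². Checking containment: the cross-section at z = 4.76 is a subset of the cross-section at z = 3.08.

entirely on top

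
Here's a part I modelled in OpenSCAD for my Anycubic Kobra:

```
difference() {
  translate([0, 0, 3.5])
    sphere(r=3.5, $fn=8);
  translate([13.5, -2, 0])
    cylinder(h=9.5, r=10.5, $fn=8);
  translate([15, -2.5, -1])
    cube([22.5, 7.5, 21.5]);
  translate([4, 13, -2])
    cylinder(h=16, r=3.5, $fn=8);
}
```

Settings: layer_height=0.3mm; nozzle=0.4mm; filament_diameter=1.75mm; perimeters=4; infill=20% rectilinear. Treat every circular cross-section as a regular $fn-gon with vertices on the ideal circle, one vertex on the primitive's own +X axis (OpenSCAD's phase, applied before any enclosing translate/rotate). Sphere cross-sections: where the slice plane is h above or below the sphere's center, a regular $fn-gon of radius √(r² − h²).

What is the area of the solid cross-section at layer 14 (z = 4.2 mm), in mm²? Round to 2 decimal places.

33.26 mm²

At z = 4.2 mm: the sphere: section is a regular 8-gon, circumradius = √(r²−h²) = √(3.5²−0.7²) = 3.429 (area = (8/2)·3.429²·sin(360°/8) = 33.26 mm²); the cylinder at (13.5, -2): section is a regular 8-gon, circumradius r=10.5 (area = (8/2)·10.500²·sin(360°/8) = 311.83 mm²); the 22.5×7.5 cube at (15, -2.5) contributes its full rectangle (area 168.75 mm²); the r=3.5 cylinder at (4, 13) gives a regular 8-gon of circumradius 3.5 (constant along its height) (area = (8/2)·3.500²·sin(360°/8) = 34.65 mm²); After the difference (first − rest): starting from the r=3.5 sphere (33.26 mm²), the r=10.5 cylinder at (13.5, -2) misses the remaining region (no effect); the 22.5×7.5 cube at (15, -2.5) misses the remaining region (no effect); the r=3.5 cylinder at (4, 13) misses the remaining region (no effect) — area = 33.26 mm². Overall, the cross-section is a single solid region. Net area = 33.26 mm².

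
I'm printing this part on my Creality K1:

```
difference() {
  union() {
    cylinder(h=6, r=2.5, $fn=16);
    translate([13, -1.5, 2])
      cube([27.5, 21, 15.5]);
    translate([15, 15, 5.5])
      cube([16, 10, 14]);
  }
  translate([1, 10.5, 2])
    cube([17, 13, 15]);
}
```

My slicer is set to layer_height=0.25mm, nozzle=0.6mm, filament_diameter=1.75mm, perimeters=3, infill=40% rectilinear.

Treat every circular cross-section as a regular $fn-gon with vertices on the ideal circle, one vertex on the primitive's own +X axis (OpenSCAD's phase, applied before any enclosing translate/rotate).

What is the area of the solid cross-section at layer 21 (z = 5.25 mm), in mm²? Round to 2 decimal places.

At z = 5.25 mm: the r=2.5 cylinder gives a regular 16-gon of circumradius 2.5 (constant along its height) (area = (16/2)·2.500²·sin(360°/16) = 19.13 mm²); the cube at (13, -1.5) (footprint 27.5×21) is included at this height (area 577.50 mm²); the cube at (15, 15) does not reach this height (z outside [5.5, 19.5]); Combining (union): the 2 present regions are separate (no shared area or edge), so areas and boundary lengths simply add and each stays a separate island — area = 596.63 mm²; the cube at (1, 10.5) is present — its section is the full 17×13 rectangle (area 221.00 mm²); Taking the first minus the rest: starting from the result so far (596.63 mm²), the 17×13 cube at (1, 10.5) partially overlaps it — only the 45.00 mm² overlap (of its 221.00 mm²) is removed, clipping the outline — area = 551.63 mm². Overall, the cross-section has 2 separate islands. Net area = 551.63 mm².

551.63 mm²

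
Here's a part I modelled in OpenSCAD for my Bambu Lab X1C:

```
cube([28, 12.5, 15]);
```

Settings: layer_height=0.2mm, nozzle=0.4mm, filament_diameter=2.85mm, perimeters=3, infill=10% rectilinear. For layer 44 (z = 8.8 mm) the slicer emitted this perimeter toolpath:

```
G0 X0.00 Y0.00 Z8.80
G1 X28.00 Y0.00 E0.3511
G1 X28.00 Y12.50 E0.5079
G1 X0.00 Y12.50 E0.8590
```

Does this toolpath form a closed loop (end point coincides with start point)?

no

Start point (G0): (0.00, 0.00). End point (last G1): the path does not return to the start — open.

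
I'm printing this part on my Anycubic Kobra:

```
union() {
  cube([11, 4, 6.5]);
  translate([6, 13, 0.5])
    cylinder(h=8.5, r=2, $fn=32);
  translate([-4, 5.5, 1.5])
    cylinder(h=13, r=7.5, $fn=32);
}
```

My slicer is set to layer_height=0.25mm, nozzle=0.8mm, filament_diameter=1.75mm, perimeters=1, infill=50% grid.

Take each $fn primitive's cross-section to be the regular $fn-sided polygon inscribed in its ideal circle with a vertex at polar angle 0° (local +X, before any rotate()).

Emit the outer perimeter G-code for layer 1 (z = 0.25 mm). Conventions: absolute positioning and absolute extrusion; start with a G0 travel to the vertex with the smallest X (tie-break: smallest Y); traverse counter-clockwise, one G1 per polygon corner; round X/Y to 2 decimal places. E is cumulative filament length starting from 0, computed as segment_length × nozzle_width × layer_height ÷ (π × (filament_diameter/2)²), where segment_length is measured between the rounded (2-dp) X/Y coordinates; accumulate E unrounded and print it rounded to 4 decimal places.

G0 X0.00 Y0.00 Z0.25
G1 X11.00 Y0.00 E0.9147
G1 X11.00 Y4.00 E1.2473
G1 X0.00 Y4.00 E2.1619
G1 X0.00 Y0.00 E2.4945

At z = 0.25 mm: the 11×4 cube contributes its full rectangle; the cylinder at (6, 13) is not intersected at this z (z outside [0.5, 9]); the cylinder at (-4, 5.5) is absent (z outside [1.5, 14.5]); Taking the union: only the 11×4 cube is present, so the union is just that shape — 1 connected region. The outline is a single polygon with 4 vertices. Extrusion per mm of travel: 0.8 × 0.25 / (π × 0.875²) = 0.083150. Accumulating E over each segment gives final E = 2.4945.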